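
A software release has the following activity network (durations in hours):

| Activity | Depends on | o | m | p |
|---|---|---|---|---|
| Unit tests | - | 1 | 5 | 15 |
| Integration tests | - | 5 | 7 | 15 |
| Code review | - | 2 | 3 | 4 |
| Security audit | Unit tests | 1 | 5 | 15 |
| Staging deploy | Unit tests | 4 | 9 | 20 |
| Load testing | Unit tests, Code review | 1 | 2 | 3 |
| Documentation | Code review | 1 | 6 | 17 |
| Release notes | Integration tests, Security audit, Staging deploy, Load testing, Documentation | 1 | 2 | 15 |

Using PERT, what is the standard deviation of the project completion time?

4.24 hours

te_Unit tests = (1 + 4·5 + 15)/6 = 36/6 = 6; σ²_Unit tests = ((15−1)/6)² = 5.444
te_Integration tests = (5 + 4·7 + 15)/6 = 48/6 = 8; σ²_Integration tests = ((15−5)/6)² = 2.778
te_Code review = (2 + 4·3 + 4)/6 = 18/6 = 3; σ²_Code review = ((4−2)/6)² = 0.111
te_Security audit = (1 + 4·5 + 15)/6 = 36/6 = 6; σ²_Security audit = ((15−1)/6)² = 5.444
te_Staging deploy = (4 + 4·9 + 20)/6 = 60/6 = 10; σ²_Staging deploy = ((20−4)/6)² = 7.111
te_Load testing = (1 + 4·2 + 3)/6 = 12/6 = 2; σ²_Load testing = ((3−1)/6)² = 0.111
te_Documentation = (1 + 4·6 + 17)/6 = 42/6 = 7; σ²_Documentation = ((17−1)/6)² = 7.111
te_Release notes = (1 + 4·2 + 15)/6 = 24/6 = 4; σ²_Release notes = ((15−1)/6)² = 5.444

Forward pass:
ES_Unit tests = 0; EF_Unit tests = 6
ES_Integration tests = 0; EF_Integration tests = 8
ES_Code review = 0; EF_Code review = 3
ES_Security audit = 6; EF_Security audit = 6+6 = 12
ES_Staging deploy = 6; EF_Staging deploy = 6+10 = 16
ES_Load testing = max(EF_Unit tests=6, EF_Code review=3) = 6; EF_Load testing = 6+2 = 8
ES_Documentation = 3; EF_Documentation = 3+7 = 10
ES_Release notes = max(EF_Integration tests=8, EF_Security audit=12, EF_Staging deploy=16, EF_Load testing=8, EF_Documentation=10) = 16; EF_Release notes = 16+4 = 20
Expected project duration μ = 20 hours. Critical path: Unit tests → Staging deploy → Release notes.

Variance along critical path = 5.444 + 7.111 + 5.444 = 18.000
σ = √18.000 = 4.243 hours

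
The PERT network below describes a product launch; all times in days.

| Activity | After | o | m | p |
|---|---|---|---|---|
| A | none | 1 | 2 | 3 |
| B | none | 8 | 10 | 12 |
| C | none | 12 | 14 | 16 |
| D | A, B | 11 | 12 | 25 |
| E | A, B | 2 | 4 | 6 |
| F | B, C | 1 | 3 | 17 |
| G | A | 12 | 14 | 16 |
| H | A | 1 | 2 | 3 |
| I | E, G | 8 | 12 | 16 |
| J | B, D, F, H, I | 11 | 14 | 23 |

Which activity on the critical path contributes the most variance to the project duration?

te_A = (1 + 4·2 + 3)/6 = 12/6 = 2; σ²_A = ((3−1)/6)² = 0.111
te_B = (8 + 4·10 + 12)/6 = 60/6 = 10; σ²_B = ((12−8)/6)² = 0.444
te_C = (12 + 4·14 + 16)/6 = 84/6 = 14; σ²_C = ((16−12)/6)² = 0.444
te_D = (11 + 4·12 + 25)/6 = 84/6 = 14; σ²_D = ((25−11)/6)² = 5.444
te_E = (2 + 4·4 + 6)/6 = 24/6 = 4; σ²_E = ((6−2)/6)² = 0.444
te_F = (1 + 4·3 + 17)/6 = 30/6 = 5; σ²_F = ((17−1)/6)² = 7.111
te_G = (12 + 4·14 + 16)/6 = 84/6 = 14; σ²_G = ((16−12)/6)² = 0.444
te_H = (1 + 4·2 + 3)/6 = 12/6 = 2; σ²_H = ((3−1)/6)² = 0.111
te_I = (8 + 4·12 + 16)/6 = 72/6 = 12; σ²_I = ((16−8)/6)² = 1.778
te_J = (11 + 4·14 + 23)/6 = 90/6 = 15; σ²_J = ((23−11)/6)² = 4.000

Forward pass:
ES_A = 0; EF_A = 2
ES_B = 0; EF_B = 10
ES_C = 0; EF_C = 14
ES_D = max(EF_A=2, EF_B=10) = 10; EF_D = 10+14 = 24
ES_E = max(EF_A=2, EF_B=10) = 10; EF_E = 10+4 = 14
ES_F = max(EF_B=10, EF_C=14) = 14; EF_F = 14+5 = 19
ES_G = 2; EF_G = 2+14 = 16
ES_H = 2; EF_H = 2+2 = 4
ES_I = max(EF_E=14, EF_G=16) = 16; EF_I = 16+12 = 28
ES_J = max(EF_B=10, EF_D=24, EF_F=19, EF_H=4, EF_I=28) = 28; EF_J = 28+15 = 43
Expected project duration μ = 43 days. Critical path: A → G → I → J.

Variances on critical path: σ²_A=0.111, σ²_G=0.444, σ²_I=1.778, σ²_J=4.000.
Largest is σ²_J = 4.000.

J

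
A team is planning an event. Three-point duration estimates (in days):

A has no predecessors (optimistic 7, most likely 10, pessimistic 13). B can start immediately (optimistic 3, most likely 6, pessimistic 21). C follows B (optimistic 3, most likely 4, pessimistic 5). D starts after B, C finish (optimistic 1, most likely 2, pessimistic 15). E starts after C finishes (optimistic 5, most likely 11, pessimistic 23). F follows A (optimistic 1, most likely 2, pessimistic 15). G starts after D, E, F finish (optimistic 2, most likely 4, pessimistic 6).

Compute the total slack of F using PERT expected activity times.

te_A = (7 + 4·10 + 13)/6 = 60/6 = 10
te_B = (3 + 4·6 + 21)/6 = 48/6 = 8
te_C = (3 + 4·4 + 5)/6 = 24/6 = 4
te_D = (1 + 4·2 + 15)/6 = 24/6 = 4
te_E = (5 + 4·11 + 23)/6 = 72/6 = 12
te_F = (1 + 4·2 + 15)/6 = 24/6 = 4
te_G = (2 + 4·4 + 6)/6 = 24/6 = 4

Forward pass:
ES_A = 0; EF_A = 10
ES_B = 0; EF_B = 8
ES_C = 8; EF_C = 8+4 = 12
ES_D = max(EF_B=8, EF_C=12) = 12; EF_D = 12+4 = 16
ES_E = 12; EF_E = 12+12 = 24
ES_F = 10; EF_F = 10+4 = 14
ES_G = max(EF_D=16, EF_E=24, EF_F=14) = 24; EF_G = 24+4 = 28
Expected project duration μ = 28 days. Critical path: B → C → E → G.

Backward pass:
LF_G = 28; LS_G = 28−4 = 24
LF_F = LS_G = 24; LS_F = 24−4 = 20
LF_E = LS_G = 24; LS_E = 24−12 = 12
LF_D = LS_G = 24; LS_D = 24−4 = 20
LF_C = min(LS_D=20, LS_E=12) = 12; LS_C = 12−4 = 8
LF_B = min(LS_C=8, LS_D=20) = 8; LS_B = 8−8 = 0
LF_A = LS_F = 20; LS_A = 20−10 = 10
Slack_F = LS_F − ES_F = 20 − 10 = 10

10 days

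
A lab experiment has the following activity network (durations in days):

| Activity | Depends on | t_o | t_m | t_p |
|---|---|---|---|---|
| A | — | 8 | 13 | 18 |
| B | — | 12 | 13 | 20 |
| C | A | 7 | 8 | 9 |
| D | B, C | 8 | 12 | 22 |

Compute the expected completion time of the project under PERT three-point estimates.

te_A = (8 + 4·13 + 18)/6 = 78/6 = 13
te_B = (12 + 4·13 + 20)/6 = 84/6 = 14
te_C = (7 + 4·8 + 9)/6 = 48/6 = 8
te_D = (8 + 4·12 + 22)/6 = 78/6 = 13

Forward pass:
ES_A = 0; EF_A = 13
ES_B = 0; EF_B = 14
ES_C = 13; EF_C = 13+8 = 21
ES_D = max(EF_B=14, EF_C=21) = 21; EF_D = 21+13 = 34
Expected project duration μ = 34 days. Critical path: A → C → D.

34 days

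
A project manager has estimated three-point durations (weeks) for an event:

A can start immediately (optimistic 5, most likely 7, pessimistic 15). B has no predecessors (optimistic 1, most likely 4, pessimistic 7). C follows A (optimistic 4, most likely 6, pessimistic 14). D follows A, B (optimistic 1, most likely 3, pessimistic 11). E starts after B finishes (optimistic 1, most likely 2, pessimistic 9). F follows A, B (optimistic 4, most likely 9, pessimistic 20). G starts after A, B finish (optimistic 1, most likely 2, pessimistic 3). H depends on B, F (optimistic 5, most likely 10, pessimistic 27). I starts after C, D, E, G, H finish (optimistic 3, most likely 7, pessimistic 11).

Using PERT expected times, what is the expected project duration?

37 weeks

te_A = (5 + 4·7 + 15)/6 = 48/6 = 8
te_B = (1 + 4·4 + 7)/6 = 24/6 = 4
te_C = (4 + 4·6 + 14)/6 = 42/6 = 7
te_D = (1 + 4·3 + 11)/6 = 24/6 = 4
te_E = (1 + 4·2 + 9)/6 = 18/6 = 3
te_F = (4 + 4·9 + 20)/6 = 60/6 = 10
te_G = (1 + 4·2 + 3)/6 = 12/6 = 2
te_H = (5 + 4·10 + 27)/6 = 72/6 = 12
te_I = (3 + 4·7 + 11)/6 = 42/6 = 7

Forward pass:
ES_A = 0; EF_A = 8
ES_B = 0; EF_B = 4
ES_C = 8; EF_C = 8+7 = 15
ES_D = max(EF_A=8, EF_B=4) = 8; EF_D = 8+4 = 12
ES_E = 4; EF_E = 4+3 = 7
ES_F = max(EF_A=8, EF_B=4) = 8; EF_F = 8+10 = 18
ES_G = max(EF_A=8, EF_B=4) = 8; EF_G = 8+2 = 10
ES_H = max(EF_B=4, EF_F=18) = 18; EF_H = 18+12 = 30
ES_I = max(EF_C=15, EF_D=12, EF_E=7, EF_G=10, EF_H=30) = 30; EF_I = 30+7 = 37
Expected project duration μ = 37 weeks. Critical path: A → F → H → I.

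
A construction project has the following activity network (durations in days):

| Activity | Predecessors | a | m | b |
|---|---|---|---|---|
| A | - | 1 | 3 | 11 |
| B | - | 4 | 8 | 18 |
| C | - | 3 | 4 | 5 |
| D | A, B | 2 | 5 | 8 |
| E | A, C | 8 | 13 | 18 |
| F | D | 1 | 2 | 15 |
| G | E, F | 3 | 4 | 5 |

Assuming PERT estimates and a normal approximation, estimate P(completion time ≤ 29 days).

0.978

te_A = (1 + 4·3 + 11)/6 = 24/6 = 4; σ²_A = ((11−1)/6)² = 2.778
te_B = (4 + 4·8 + 18)/6 = 54/6 = 9; σ²_B = ((18−4)/6)² = 5.444
te_C = (3 + 4·4 + 5)/6 = 24/6 = 4; σ²_C = ((5−3)/6)² = 0.111
te_D = (2 + 4·5 + 8)/6 = 30/6 = 5; σ²_D = ((8−2)/6)² = 1.000
te_E = (8 + 4·13 + 18)/6 = 78/6 = 13; σ²_E = ((18−8)/6)² = 2.778
te_F = (1 + 4·2 + 15)/6 = 24/6 = 4; σ²_F = ((15−1)/6)² = 5.444
te_G = (3 + 4·4 + 5)/6 = 24/6 = 4; σ²_G = ((5−3)/6)² = 0.111

Forward pass:
ES_A = 0; EF_A = 4
ES_B = 0; EF_B = 9
ES_C = 0; EF_C = 4
ES_D = max(EF_A=4, EF_B=9) = 9; EF_D = 9+5 = 14
ES_E = max(EF_A=4, EF_C=4) = 4; EF_E = 4+13 = 17
ES_F = 14; EF_F = 14+4 = 18
ES_G = max(EF_E=17, EF_F=18) = 18; EF_G = 18+4 = 22
Expected project duration μ = 22 days. Critical path: B → D → F → G.

Variance along critical path = 5.444 + 1.000 + 5.444 + 0.111 = 12.000; σ = √12.000 = 3.464 days.
Z = (29 − 22) / 3.464 = 2.021
P(T ≤ 29) = Φ(2.021) ≈ 0.978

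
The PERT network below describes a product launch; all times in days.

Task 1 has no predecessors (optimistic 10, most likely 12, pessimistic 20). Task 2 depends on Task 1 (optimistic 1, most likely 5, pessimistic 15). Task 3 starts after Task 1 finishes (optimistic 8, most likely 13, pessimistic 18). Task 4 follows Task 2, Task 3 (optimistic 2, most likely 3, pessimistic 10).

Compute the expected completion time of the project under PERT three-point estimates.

30 days

te_Task 1 = (10 + 4·12 + 20)/6 = 78/6 = 13
te_Task 2 = (1 + 4·5 + 15)/6 = 36/6 = 6
te_Task 3 = (8 + 4·13 + 18)/6 = 78/6 = 13
te_Task 4 = (2 + 4·3 + 10)/6 = 24/6 = 4

Forward pass:
ES_Task 1 = 0; EF_Task 1 = 13
ES_Task 2 = 13; EF_Task 2 = 13+6 = 19
ES_Task 3 = 13; EF_Task 3 = 13+13 = 26
ES_Task 4 = max(EF_Task 2=19, EF_Task 3=26) = 26; EF_Task 4 = 26+4 = 30
Expected project duration μ = 30 days. Critical path: Task 1 → Task 3 → Task 4.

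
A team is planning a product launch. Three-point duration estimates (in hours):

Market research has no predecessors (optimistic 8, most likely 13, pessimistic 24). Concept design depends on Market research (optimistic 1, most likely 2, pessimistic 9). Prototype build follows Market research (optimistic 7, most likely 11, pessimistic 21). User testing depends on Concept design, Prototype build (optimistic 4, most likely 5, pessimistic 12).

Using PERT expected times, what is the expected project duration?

32 hours

te_Market research = (8 + 4·13 + 24)/6 = 84/6 = 14
te_Concept design = (1 + 4·2 + 9)/6 = 18/6 = 3
te_Prototype build = (7 + 4·11 + 21)/6 = 72/6 = 12
te_User testing = (4 + 4·5 + 12)/6 = 36/6 = 6

Forward pass:
ES_Market research = 0; EF_Market research = 14
ES_Concept design = 14; EF_Concept design = 14+3 = 17
ES_Prototype build = 14; EF_Prototype build = 14+12 = 26
ES_User testing = max(EF_Concept design=17, EF_Prototype build=26) = 26; EF_User testing = 26+6 = 32
Expected project duration μ = 32 hours. Critical path: Market research → Prototype build → User testing.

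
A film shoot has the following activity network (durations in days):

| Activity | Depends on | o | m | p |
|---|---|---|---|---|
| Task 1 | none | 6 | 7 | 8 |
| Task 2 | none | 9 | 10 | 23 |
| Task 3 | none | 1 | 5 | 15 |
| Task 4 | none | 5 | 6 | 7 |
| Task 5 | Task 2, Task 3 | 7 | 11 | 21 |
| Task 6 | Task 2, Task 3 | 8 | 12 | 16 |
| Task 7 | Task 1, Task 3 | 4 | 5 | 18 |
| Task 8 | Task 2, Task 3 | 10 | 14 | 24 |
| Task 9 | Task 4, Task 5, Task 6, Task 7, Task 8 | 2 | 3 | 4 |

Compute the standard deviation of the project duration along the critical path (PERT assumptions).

te_Task 1 = (6 + 4·7 + 8)/6 = 42/6 = 7; σ²_Task 1 = ((8−6)/6)² = 0.111
te_Task 2 = (9 + 4·10 + 23)/6 = 72/6 = 12; σ²_Task 2 = ((23−9)/6)² = 5.444
te_Task 3 = (1 + 4·5 + 15)/6 = 36/6 = 6; σ²_Task 3 = ((15−1)/6)² = 5.444
te_Task 4 = (5 + 4·6 + 7)/6 = 36/6 = 6; σ²_Task 4 = ((7−5)/6)² = 0.111
te_Task 5 = (7 + 4·11 + 21)/6 = 72/6 = 12; σ²_Task 5 = ((21−7)/6)² = 5.444
te_Task 6 = (8 + 4·12 + 16)/6 = 72/6 = 12; σ²_Task 6 = ((16−8)/6)² = 1.778
te_Task 7 = (4 + 4·5 + 18)/6 = 42/6 = 7; σ²_Task 7 = ((18−4)/6)² = 5.444
te_Task 8 = (10 + 4·14 + 24)/6 = 90/6 = 15; σ²_Task 8 = ((24−10)/6)² = 5.444
te_Task 9 = (2 + 4·3 + 4)/6 = 18/6 = 3; σ²_Task 9 = ((4−2)/6)² = 0.111

Forward pass:
ES_Task 1 = 0; EF_Task 1 = 7
ES_Task 2 = 0; EF_Task 2 = 12
ES_Task 3 = 0; EF_Task 3 = 6
ES_Task 4 = 0; EF_Task 4 = 6
ES_Task 5 = max(EF_Task 2=12, EF_Task 3=6) = 12; EF_Task 5 = 12+12 = 24
ES_Task 6 = max(EF_Task 2=12, EF_Task 3=6) = 12; EF_Task 6 = 12+12 = 24
ES_Task 7 = max(EF_Task 1=7, EF_Task 3=6) = 7; EF_Task 7 = 7+7 = 14
ES_Task 8 = max(EF_Task 2=12, EF_Task 3=6) = 12; EF_Task 8 = 12+15 = 27
ES_Task 9 = max(EF_Task 4=6, EF_Task 5=24, EF_Task 6=24, EF_Task 7=14, EF_Task 8=27) = 27; EF_Task 9 = 27+3 = 30
Expected project duration μ = 30 days. Critical path: Task 2 → Task 8 → Task 9.

Variance along critical path = 5.444 + 5.444 + 0.111 = 11.000
σ = √11.000 = 3.317 days

3.32 days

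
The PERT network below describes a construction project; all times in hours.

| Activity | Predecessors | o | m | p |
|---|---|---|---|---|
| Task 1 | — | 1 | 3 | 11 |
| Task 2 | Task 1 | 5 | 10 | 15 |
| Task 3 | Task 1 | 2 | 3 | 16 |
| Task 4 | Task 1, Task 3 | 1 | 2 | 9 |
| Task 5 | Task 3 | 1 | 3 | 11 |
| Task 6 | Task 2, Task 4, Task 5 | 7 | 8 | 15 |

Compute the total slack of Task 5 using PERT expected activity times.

te_Task 1 = (1 + 4·3 + 11)/6 = 24/6 = 4
te_Task 2 = (5 + 4·10 + 15)/6 = 60/6 = 10
te_Task 3 = (2 + 4·3 + 16)/6 = 30/6 = 5
te_Task 4 = (1 + 4·2 + 9)/6 = 18/6 = 3
te_Task 5 = (1 + 4·3 + 11)/6 = 24/6 = 4
te_Task 6 = (7 + 4·8 + 15)/6 = 54/6 = 9

Forward pass:
ES_Task 1 = 0; EF_Task 1 = 4
ES_Task 2 = 4; EF_Task 2 = 4+10 = 14
ES_Task 3 = 4; EF_Task 3 = 4+5 = 9
ES_Task 4 = max(EF_Task 1=4, EF_Task 3=9) = 9; EF_Task 4 = 9+3 = 12
ES_Task 5 = 9; EF_Task 5 = 9+4 = 13
ES_Task 6 = max(EF_Task 2=14, EF_Task 4=12, EF_Task 5=13) = 14; EF_Task 6 = 14+9 = 23
Expected project duration μ = 23 hours. Critical path: Task 1 → Task 2 → Task 6.

Backward pass:
LF_Task 6 = 23; LS_Task 6 = 23−9 = 14
LF_Task 5 = LS_Task 6 = 14; LS_Task 5 = 14−4 = 10
LF_Task 4 = LS_Task 6 = 14; LS_Task 4 = 14−3 = 11
LF_Task 3 = min(LS_Task 4=11, LS_Task 5=10) = 10; LS_Task 3 = 10−5 = 5
LF_Task 2 = LS_Task 6 = 14; LS_Task 2 = 14−10 = 4
LF_Task 1 = min(LS_Task 2=4, LS_Task 3=5, LS_Task 4=11) = 4; LS_Task 1 = 4−4 = 0
Slack_Task 5 = LS_Task 5 − ES_Task 5 = 10 − 9 = 1

1 hours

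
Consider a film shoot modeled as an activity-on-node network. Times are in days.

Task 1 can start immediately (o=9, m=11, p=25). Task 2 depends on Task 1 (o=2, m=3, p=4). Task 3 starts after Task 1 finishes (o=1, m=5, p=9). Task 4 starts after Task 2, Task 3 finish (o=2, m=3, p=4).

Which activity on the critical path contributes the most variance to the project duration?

Task 1

te_Task 1 = (9 + 4·11 + 25)/6 = 78/6 = 13; σ²_Task 1 = ((25−9)/6)² = 7.111
te_Task 2 = (2 + 4·3 + 4)/6 = 18/6 = 3; σ²_Task 2 = ((4−2)/6)² = 0.111
te_Task 3 = (1 + 4·5 + 9)/6 = 30/6 = 5; σ²_Task 3 = ((9−1)/6)² = 1.778
te_Task 4 = (2 + 4·3 + 4)/6 = 18/6 = 3; σ²_Task 4 = ((4−2)/6)² = 0.111

Forward pass:
ES_Task 1 = 0; EF_Task 1 = 13
ES_Task 2 = 13; EF_Task 2 = 13+3 = 16
ES_Task 3 = 13; EF_Task 3 = 13+5 = 18
ES_Task 4 = max(EF_Task 2=16, EF_Task 3=18) = 18; EF_Task 4 = 18+3 = 21
Expected project duration μ = 21 days. Critical path: Task 1 → Task 3 → Task 4.

Variances on critical path: σ²_Task 1=7.111, σ²_Task 3=1.778, σ²_Task 4=0.111.
Largest is σ²_Task 1 = 7.111.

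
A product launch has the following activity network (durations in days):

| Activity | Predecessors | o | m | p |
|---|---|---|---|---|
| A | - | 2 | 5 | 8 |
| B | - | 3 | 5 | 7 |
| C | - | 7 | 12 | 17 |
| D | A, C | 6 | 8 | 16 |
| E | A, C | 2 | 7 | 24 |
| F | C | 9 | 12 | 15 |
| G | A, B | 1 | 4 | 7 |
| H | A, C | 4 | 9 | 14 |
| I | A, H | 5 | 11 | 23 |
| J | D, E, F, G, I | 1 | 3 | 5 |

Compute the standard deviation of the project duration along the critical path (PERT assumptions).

3.87 days

te_A = (2 + 4·5 + 8)/6 = 30/6 = 5; σ²_A = ((8−2)/6)² = 1.000
te_B = (3 + 4·5 + 7)/6 = 30/6 = 5; σ²_B = ((7−3)/6)² = 0.444
te_C = (7 + 4·12 + 17)/6 = 72/6 = 12; σ²_C = ((17−7)/6)² = 2.778
te_D = (6 + 4·8 + 16)/6 = 54/6 = 9; σ²_D = ((16−6)/6)² = 2.778
te_E = (2 + 4·7 + 24)/6 = 54/6 = 9; σ²_E = ((24−2)/6)² = 13.444
te_F = (9 + 4·12 + 15)/6 = 72/6 = 12; σ²_F = ((15−9)/6)² = 1.000
te_G = (1 + 4·4 + 7)/6 = 24/6 = 4; σ²_G = ((7−1)/6)² = 1.000
te_H = (4 + 4·9 + 14)/6 = 54/6 = 9; σ²_H = ((14−4)/6)² = 2.778
te_I = (5 + 4·11 + 23)/6 = 72/6 = 12; σ²_I = ((23−5)/6)² = 9.000
te_J = (1 + 4·3 + 5)/6 = 18/6 = 3; σ²_J = ((5−1)/6)² = 0.444

Forward pass:
ES_A = 0; EF_A = 5
ES_B = 0; EF_B = 5
ES_C = 0; EF_C = 12
ES_D = max(EF_A=5, EF_C=12) = 12; EF_D = 12+9 = 21
ES_E = max(EF_A=5, EF_C=12) = 12; EF_E = 12+9 = 21
ES_F = 12; EF_F = 12+12 = 24
ES_G = max(EF_A=5, EF_B=5) = 5; EF_G = 5+4 = 9
ES_H = max(EF_A=5, EF_C=12) = 12; EF_H = 12+9 = 21
ES_I = max(EF_A=5, EF_H=21) = 21; EF_I = 21+12 = 33
ES_J = max(EF_D=21, EF_E=21, EF_F=24, EF_G=9, EF_I=33) = 33; EF_J = 33+3 = 36
Expected project duration μ = 36 days. Critical path: C → H → I → J.

Variance along critical path = 2.778 + 2.778 + 9.000 + 0.444 = 15.000
σ = √15.000 = 3.873 days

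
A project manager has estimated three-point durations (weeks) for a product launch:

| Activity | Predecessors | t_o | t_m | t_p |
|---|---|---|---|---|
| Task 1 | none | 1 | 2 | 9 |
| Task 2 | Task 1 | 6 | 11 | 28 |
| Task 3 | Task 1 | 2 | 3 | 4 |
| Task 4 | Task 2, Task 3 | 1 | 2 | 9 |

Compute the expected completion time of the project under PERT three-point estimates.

te_Task 1 = (1 + 4·2 + 9)/6 = 18/6 = 3
te_Task 2 = (6 + 4·11 + 28)/6 = 78/6 = 13
te_Task 3 = (2 + 4·3 + 4)/6 = 18/6 = 3
te_Task 4 = (1 + 4·2 + 9)/6 = 18/6 = 3

Forward pass:
ES_Task 1 = 0; EF_Task 1 = 3
ES_Task 2 = 3; EF_Task 2 = 3+13 = 16
ES_Task 3 = 3; EF_Task 3 = 3+3 = 6
ES_Task 4 = max(EF_Task 2=16, EF_Task 3=6) = 16; EF_Task 4 = 16+3 = 19
Expected project duration μ = 19 weeks. Critical path: Task 1 → Task 2 → Task 4.

19 weeks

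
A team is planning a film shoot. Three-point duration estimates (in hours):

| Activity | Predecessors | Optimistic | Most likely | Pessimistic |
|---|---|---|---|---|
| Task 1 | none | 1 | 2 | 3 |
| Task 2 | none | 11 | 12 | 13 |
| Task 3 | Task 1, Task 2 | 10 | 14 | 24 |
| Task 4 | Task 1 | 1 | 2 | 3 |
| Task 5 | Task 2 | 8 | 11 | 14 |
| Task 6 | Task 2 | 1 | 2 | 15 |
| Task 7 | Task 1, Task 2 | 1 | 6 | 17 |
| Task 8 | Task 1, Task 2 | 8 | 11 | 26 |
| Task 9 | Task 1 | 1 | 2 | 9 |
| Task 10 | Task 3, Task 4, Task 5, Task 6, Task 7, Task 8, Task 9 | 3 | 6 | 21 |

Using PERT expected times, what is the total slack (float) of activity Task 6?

te_Task 1 = (1 + 4·2 + 3)/6 = 12/6 = 2
te_Task 2 = (11 + 4·12 + 13)/6 = 72/6 = 12
te_Task 3 = (10 + 4·14 + 24)/6 = 90/6 = 15
te_Task 4 = (1 + 4·2 + 3)/6 = 12/6 = 2
te_Task 5 = (8 + 4·11 + 14)/6 = 66/6 = 11
te_Task 6 = (1 + 4·2 + 15)/6 = 24/6 = 4
te_Task 7 = (1 + 4·6 + 17)/6 = 42/6 = 7
te_Task 8 = (8 + 4·11 + 26)/6 = 78/6 = 13
te_Task 9 = (1 + 4·2 + 9)/6 = 18/6 = 3
te_Task 10 = (3 + 4·6 + 21)/6 = 48/6 = 8

Forward pass:
ES_Task 1 = 0; EF_Task 1 = 2
ES_Task 2 = 0; EF_Task 2 = 12
ES_Task 3 = max(EF_Task 1=2, EF_Task 2=12) = 12; EF_Task 3 = 12+15 = 27
ES_Task 4 = 2; EF_Task 4 = 2+2 = 4
ES_Task 5 = 12; EF_Task 5 = 12+11 = 23
ES_Task 6 = 12; EF_Task 6 = 12+4 = 16
ES_Task 7 = max(EF_Task 1=2, EF_Task 2=12) = 12; EF_Task 7 = 12+7 = 19
ES_Task 8 = max(EF_Task 1=2, EF_Task 2=12) = 12; EF_Task 8 = 12+13 = 25
ES_Task 9 = 2; EF_Task 9 = 2+3 = 5
ES_Task 10 = max(EF_Task 3=27, EF_Task 4=4, EF_Task 5=23, EF_Task 6=16, EF_Task 7=19, EF_Task 8=25, EF_Task 9=5) = 27; EF_Task 10 = 27+8 = 35
Expected project duration μ = 35 hours. Critical path: Task 2 → Task 3 → Task 10.

Backward pass:
LF_Task 10 = 35; LS_Task 10 = 35−8 = 27
LF_Task 9 = LS_Task 10 = 27; LS_Task 9 = 27−3 = 24
LF_Task 8 = LS_Task 10 = 27; LS_Task 8 = 27−13 = 14
LF_Task 7 = LS_Task 10 = 27; LS_Task 7 = 27−7 = 20
LF_Task 6 = LS_Task 10 = 27; LS_Task 6 = 27−4 = 23
LF_Task 5 = LS_Task 10 = 27; LS_Task 5 = 27−11 = 16
LF_Task 4 = LS_Task 10 = 27; LS_Task 4 = 27−2 = 25
LF_Task 3 = LS_Task 10 = 27; LS_Task 3 = 27−15 = 12
LF_Task 2 = min(LS_Task 3=12, LS_Task 5=16, LS_Task 6=23, LS_Task 7=20, LS_Task 8=14) = 12; LS_Task 2 = 12−12 = 0
LF_Task 1 = min(LS_Task 3=12, LS_Task 4=25, LS_Task 7=20, LS_Task 8=14, LS_Task 9=24) = 12; LS_Task 1 = 12−2 = 10
Slack_Task 6 = LS_Task 6 − ES_Task 6 = 23 − 12 = 11

11 hours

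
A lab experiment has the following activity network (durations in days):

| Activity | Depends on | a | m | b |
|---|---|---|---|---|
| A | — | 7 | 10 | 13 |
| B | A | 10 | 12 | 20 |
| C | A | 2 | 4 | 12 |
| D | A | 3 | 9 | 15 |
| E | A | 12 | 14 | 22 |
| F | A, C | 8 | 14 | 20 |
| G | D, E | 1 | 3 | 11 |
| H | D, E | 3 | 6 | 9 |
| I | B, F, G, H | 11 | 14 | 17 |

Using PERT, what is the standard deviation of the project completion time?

2.40 days

te_A = (7 + 4·10 + 13)/6 = 60/6 = 10; σ²_A = ((13−7)/6)² = 1.000
te_B = (10 + 4·12 + 20)/6 = 78/6 = 13; σ²_B = ((20−10)/6)² = 2.778
te_C = (2 + 4·4 + 12)/6 = 30/6 = 5; σ²_C = ((12−2)/6)² = 2.778
te_D = (3 + 4·9 + 15)/6 = 54/6 = 9; σ²_D = ((15−3)/6)² = 4.000
te_E = (12 + 4·14 + 22)/6 = 90/6 = 15; σ²_E = ((22−12)/6)² = 2.778
te_F = (8 + 4·14 + 20)/6 = 84/6 = 14; σ²_F = ((20−8)/6)² = 4.000
te_G = (1 + 4·3 + 11)/6 = 24/6 = 4; σ²_G = ((11−1)/6)² = 2.778
te_H = (3 + 4·6 + 9)/6 = 36/6 = 6; σ²_H = ((9−3)/6)² = 1.000
te_I = (11 + 4·14 + 17)/6 = 84/6 = 14; σ²_I = ((17−11)/6)² = 1.000

Forward pass:
ES_A = 0; EF_A = 10
ES_B = 10; EF_B = 10+13 = 23
ES_C = 10; EF_C = 10+5 = 15
ES_D = 10; EF_D = 10+9 = 19
ES_E = 10; EF_E = 10+15 = 25
ES_F = max(EF_A=10, EF_C=15) = 15; EF_F = 15+14 = 29
ES_G = max(EF_D=19, EF_E=25) = 25; EF_G = 25+4 = 29
ES_H = max(EF_D=19, EF_E=25) = 25; EF_H = 25+6 = 31
ES_I = max(EF_B=23, EF_F=29, EF_G=29, EF_H=31) = 31; EF_I = 31+14 = 45
Expected project duration μ = 45 days. Critical path: A → E → H → I.

Variance along critical path = 1.000 + 2.778 + 1.000 + 1.000 = 5.778
σ = √5.778 = 2.404 days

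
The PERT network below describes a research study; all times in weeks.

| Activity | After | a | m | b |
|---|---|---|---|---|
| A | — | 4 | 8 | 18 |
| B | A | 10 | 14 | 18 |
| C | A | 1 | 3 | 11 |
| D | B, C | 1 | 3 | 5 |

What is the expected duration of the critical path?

te_A = (4 + 4·8 + 18)/6 = 54/6 = 9
te_B = (10 + 4·14 + 18)/6 = 84/6 = 14
te_C = (1 + 4·3 + 11)/6 = 24/6 = 4
te_D = (1 + 4·3 + 5)/6 = 18/6 = 3

Forward pass:
ES_A = 0; EF_A = 9
ES_B = 9; EF_B = 9+14 = 23
ES_C = 9; EF_C = 9+4 = 13
ES_D = max(EF_B=23, EF_C=13) = 23; EF_D = 23+3 = 26
Expected project duration μ = 26 weeks. Critical path: A → B → D.

26 weeks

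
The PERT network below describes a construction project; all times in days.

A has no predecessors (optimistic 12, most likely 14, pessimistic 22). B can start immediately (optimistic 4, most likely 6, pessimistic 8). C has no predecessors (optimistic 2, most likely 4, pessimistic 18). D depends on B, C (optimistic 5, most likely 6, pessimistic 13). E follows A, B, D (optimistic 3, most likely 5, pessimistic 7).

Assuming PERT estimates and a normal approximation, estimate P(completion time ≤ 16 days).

0.013

te_A = (12 + 4·14 + 22)/6 = 90/6 = 15; σ²_A = ((22−12)/6)² = 2.778
te_B = (4 + 4·6 + 8)/6 = 36/6 = 6; σ²_B = ((8−4)/6)² = 0.444
te_C = (2 + 4·4 + 18)/6 = 36/6 = 6; σ²_C = ((18−2)/6)² = 7.111
te_D = (5 + 4·6 + 13)/6 = 42/6 = 7; σ²_D = ((13−5)/6)² = 1.778
te_E = (3 + 4·5 + 7)/6 = 30/6 = 5; σ²_E = ((7−3)/6)² = 0.444

Forward pass:
ES_A = 0; EF_A = 15
ES_B = 0; EF_B = 6
ES_C = 0; EF_C = 6
ES_D = max(EF_B=6, EF_C=6) = 6; EF_D = 6+7 = 13
ES_E = max(EF_A=15, EF_B=6, EF_D=13) = 15; EF_E = 15+5 = 20
Expected project duration μ = 20 days. Critical path: A → E.

Variance along critical path = 2.778 + 0.444 = 3.222; σ = √3.222 = 1.795 days.
Z = (16 − 20) / 1.795 = -2.228
P(T ≤ 16) = Φ(-2.228) ≈ 0.013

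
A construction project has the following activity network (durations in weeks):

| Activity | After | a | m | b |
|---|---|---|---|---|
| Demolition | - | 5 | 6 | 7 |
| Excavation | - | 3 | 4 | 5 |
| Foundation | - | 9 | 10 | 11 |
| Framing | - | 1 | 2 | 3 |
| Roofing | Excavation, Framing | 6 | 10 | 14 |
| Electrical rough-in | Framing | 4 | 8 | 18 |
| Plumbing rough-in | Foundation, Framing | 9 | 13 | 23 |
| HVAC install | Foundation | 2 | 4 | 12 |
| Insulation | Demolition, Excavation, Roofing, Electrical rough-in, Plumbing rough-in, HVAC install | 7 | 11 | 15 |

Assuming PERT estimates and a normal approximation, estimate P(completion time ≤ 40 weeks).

te_Demolition = (5 + 4·6 + 7)/6 = 36/6 = 6; σ²_Demolition = ((7−5)/6)² = 0.111
te_Excavation = (3 + 4·4 + 5)/6 = 24/6 = 4; σ²_Excavation = ((5−3)/6)² = 0.111
te_Foundation = (9 + 4·10 + 11)/6 = 60/6 = 10; σ²_Foundation = ((11−9)/6)² = 0.111
te_Framing = (1 + 4·2 + 3)/6 = 12/6 = 2; σ²_Framing = ((3−1)/6)² = 0.111
te_Roofing = (6 + 4·10 + 14)/6 = 60/6 = 10; σ²_Roofing = ((14−6)/6)² = 1.778
te_Electrical rough-in = (4 + 4·8 + 18)/6 = 54/6 = 9; σ²_Electrical rough-in = ((18−4)/6)² = 5.444
te_Plumbing rough-in = (9 + 4·13 + 23)/6 = 84/6 = 14; σ²_Plumbing rough-in = ((23−9)/6)² = 5.444
te_HVAC install = (2 + 4·4 + 12)/6 = 30/6 = 5; σ²_HVAC install = ((12−2)/6)² = 2.778
te_Insulation = (7 + 4·11 + 15)/6 = 66/6 = 11; σ²_Insulation = ((15−7)/6)² = 1.778

Forward pass:
ES_Demolition = 0; EF_Demolition = 6
ES_Excavation = 0; EF_Excavation = 4
ES_Foundation = 0; EF_Foundation = 10
ES_Framing = 0; EF_Framing = 2
ES_Roofing = max(EF_Excavation=4, EF_Framing=2) = 4; EF_Roofing = 4+10 = 14
ES_Electrical rough-in = 2; EF_Electrical rough-in = 2+9 = 11
ES_Plumbing rough-in = max(EF_Foundation=10, EF_Framing=2) = 10; EF_Plumbing rough-in = 10+14 = 24
ES_HVAC install = 10; EF_HVAC install = 10+5 = 15
ES_Insulation = max(EF_Demolition=6, EF_Excavation=4, EF_Roofing=14, EF_Electrical rough-in=11, EF_Plumbing rough-in=24, EF_HVAC install=15) = 24; EF_Insulation = 24+11 = 35
Expected project duration μ = 35 weeks. Critical path: Foundation → Plumbing rough-in → Insulation.

Variance along critical path = 0.111 + 5.444 + 1.778 = 7.333; σ = √7.333 = 2.708 weeks.
Z = (40 − 35) / 2.708 = 1.846
P(T ≤ 40) = Φ(1.846) ≈ 0.968

0.968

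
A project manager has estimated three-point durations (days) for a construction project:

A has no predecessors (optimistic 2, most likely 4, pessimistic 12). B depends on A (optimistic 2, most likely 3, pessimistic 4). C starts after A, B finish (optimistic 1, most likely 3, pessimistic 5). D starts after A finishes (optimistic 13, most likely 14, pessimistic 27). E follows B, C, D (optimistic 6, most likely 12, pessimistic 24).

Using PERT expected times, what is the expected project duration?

te_A = (2 + 4·4 + 12)/6 = 30/6 = 5
te_B = (2 + 4·3 + 4)/6 = 18/6 = 3
te_C = (1 + 4·3 + 5)/6 = 18/6 = 3
te_D = (13 + 4·14 + 27)/6 = 96/6 = 16
te_E = (6 + 4·12 + 24)/6 = 78/6 = 13

Forward pass:
ES_A = 0; EF_A = 5
ES_B = 5; EF_B = 5+3 = 8
ES_C = max(EF_A=5, EF_B=8) = 8; EF_C = 8+3 = 11
ES_D = 5; EF_D = 5+16 = 21
ES_E = max(EF_B=8, EF_C=11, EF_D=21) = 21; EF_E = 21+13 = 34
Expected project duration μ = 34 days. Critical path: A → D → E.

34 days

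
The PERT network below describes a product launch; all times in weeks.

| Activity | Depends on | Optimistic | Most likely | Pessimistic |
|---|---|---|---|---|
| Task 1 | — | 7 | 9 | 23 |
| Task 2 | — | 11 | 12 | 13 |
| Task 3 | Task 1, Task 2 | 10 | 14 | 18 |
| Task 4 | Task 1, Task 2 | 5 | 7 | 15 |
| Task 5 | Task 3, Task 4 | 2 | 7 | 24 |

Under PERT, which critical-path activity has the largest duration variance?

Task 5

te_Task 1 = (7 + 4·9 + 23)/6 = 66/6 = 11; σ²_Task 1 = ((23−7)/6)² = 7.111
te_Task 2 = (11 + 4·12 + 13)/6 = 72/6 = 12; σ²_Task 2 = ((13−11)/6)² = 0.111
te_Task 3 = (10 + 4·14 + 18)/6 = 84/6 = 14; σ²_Task 3 = ((18−10)/6)² = 1.778
te_Task 4 = (5 + 4·7 + 15)/6 = 48/6 = 8; σ²_Task 4 = ((15−5)/6)² = 2.778
te_Task 5 = (2 + 4·7 + 24)/6 = 54/6 = 9; σ²_Task 5 = ((24−2)/6)² = 13.444

Forward pass:
ES_Task 1 = 0; EF_Task 1 = 11
ES_Task 2 = 0; EF_Task 2 = 12
ES_Task 3 = max(EF_Task 1=11, EF_Task 2=12) = 12; EF_Task 3 = 12+14 = 26
ES_Task 4 = max(EF_Task 1=11, EF_Task 2=12) = 12; EF_Task 4 = 12+8 = 20
ES_Task 5 = max(EF_Task 3=26, EF_Task 4=20) = 26; EF_Task 5 = 26+9 = 35
Expected project duration μ = 35 weeks. Critical path: Task 2 → Task 3 → Task 5.

Variances on critical path: σ²_Task 2=0.111, σ²_Task 3=1.778, σ²_Task 5=13.444.
Largest is σ²_Task 5 = 13.444.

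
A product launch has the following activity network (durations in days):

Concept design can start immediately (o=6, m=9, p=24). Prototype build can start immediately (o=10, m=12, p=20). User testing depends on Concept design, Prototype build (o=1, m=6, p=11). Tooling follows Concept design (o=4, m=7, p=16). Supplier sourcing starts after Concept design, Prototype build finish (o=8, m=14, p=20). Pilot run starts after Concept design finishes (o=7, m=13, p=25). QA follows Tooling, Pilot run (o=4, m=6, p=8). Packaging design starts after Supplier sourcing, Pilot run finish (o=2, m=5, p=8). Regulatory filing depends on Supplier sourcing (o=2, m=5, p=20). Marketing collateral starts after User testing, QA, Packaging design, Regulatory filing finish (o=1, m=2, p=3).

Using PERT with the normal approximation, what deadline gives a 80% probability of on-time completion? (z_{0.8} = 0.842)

39.4 days

te_Concept design = (6 + 4·9 + 24)/6 = 66/6 = 11; σ²_Concept design = ((24−6)/6)² = 9.000
te_Prototype build = (10 + 4·12 + 20)/6 = 78/6 = 13; σ²_Prototype build = ((20−10)/6)² = 2.778
te_User testing = (1 + 4·6 + 11)/6 = 36/6 = 6; σ²_User testing = ((11−1)/6)² = 2.778
te_Tooling = (4 + 4·7 + 16)/6 = 48/6 = 8; σ²_Tooling = ((16−4)/6)² = 4.000
te_Supplier sourcing = (8 + 4·14 + 20)/6 = 84/6 = 14; σ²_Supplier sourcing = ((20−8)/6)² = 4.000
te_Pilot run = (7 + 4·13 + 25)/6 = 84/6 = 14; σ²_Pilot run = ((25−7)/6)² = 9.000
te_QA = (4 + 4·6 + 8)/6 = 36/6 = 6; σ²_QA = ((8−4)/6)² = 0.444
te_Packaging design = (2 + 4·5 + 8)/6 = 30/6 = 5; σ²_Packaging design = ((8−2)/6)² = 1.000
te_Regulatory filing = (2 + 4·5 + 20)/6 = 42/6 = 7; σ²_Regulatory filing = ((20−2)/6)² = 9.000
te_Marketing collateral = (1 + 4·2 + 3)/6 = 12/6 = 2; σ²_Marketing collateral = ((3−1)/6)² = 0.111

Forward pass:
ES_Concept design = 0; EF_Concept design = 11
ES_Prototype build = 0; EF_Prototype build = 13
ES_User testing = max(EF_Concept design=11, EF_Prototype build=13) = 13; EF_User testing = 13+6 = 19
ES_Tooling = 11; EF_Tooling = 11+8 = 19
ES_Supplier sourcing = max(EF_Concept design=11, EF_Prototype build=13) = 13; EF_Supplier sourcing = 13+14 = 27
ES_Pilot run = 11; EF_Pilot run = 11+14 = 25
ES_QA = max(EF_Tooling=19, EF_Pilot run=25) = 25; EF_QA = 25+6 = 31
ES_Packaging design = max(EF_Supplier sourcing=27, EF_Pilot run=25) = 27; EF_Packaging design = 27+5 = 32
ES_Regulatory filing = 27; EF_Regulatory filing = 27+7 = 34
ES_Marketing collateral = max(EF_User testing=19, EF_QA=31, EF_Packaging design=32, EF_Regulatory filing=34) = 34; EF_Marketing collateral = 34+2 = 36
Expected project duration μ = 36 days. Critical path: Prototype build → Supplier sourcing → Regulatory filing → Marketing collateral.

Variance along critical path = 2.778 + 4.000 + 9.000 + 0.111 = 15.889; σ = 3.986 days.
D = μ + z·σ = 36 + 0.842·3.986 = 39.4 days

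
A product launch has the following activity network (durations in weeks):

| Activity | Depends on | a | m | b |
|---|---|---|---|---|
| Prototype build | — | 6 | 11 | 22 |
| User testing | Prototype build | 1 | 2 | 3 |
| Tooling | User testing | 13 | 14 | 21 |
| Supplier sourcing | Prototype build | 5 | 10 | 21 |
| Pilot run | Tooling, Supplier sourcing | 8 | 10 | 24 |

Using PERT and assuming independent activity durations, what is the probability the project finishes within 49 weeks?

te_Prototype build = (6 + 4·11 + 22)/6 = 72/6 = 12; σ²_Prototype build = ((22−6)/6)² = 7.111
te_User testing = (1 + 4·2 + 3)/6 = 12/6 = 2; σ²_User testing = ((3−1)/6)² = 0.111
te_Tooling = (13 + 4·14 + 21)/6 = 90/6 = 15; σ²_Tooling = ((21−13)/6)² = 1.778
te_Supplier sourcing = (5 + 4·10 + 21)/6 = 66/6 = 11; σ²_Supplier sourcing = ((21−5)/6)² = 7.111
te_Pilot run = (8 + 4·10 + 24)/6 = 72/6 = 12; σ²_Pilot run = ((24−8)/6)² = 7.111

Forward pass:
ES_Prototype build = 0; EF_Prototype build = 12
ES_User testing = 12; EF_User testing = 12+2 = 14
ES_Tooling = 14; EF_Tooling = 14+15 = 29
ES_Supplier sourcing = 12; EF_Supplier sourcing = 12+11 = 23
ES_Pilot run = max(EF_Tooling=29, EF_Supplier sourcing=23) = 29; EF_Pilot run = 29+12 = 41
Expected project duration μ = 41 weeks. Critical path: Prototype build → User testing → Tooling → Pilot run.

Variance along critical path = 7.111 + 0.111 + 1.778 + 7.111 = 16.111; σ = √16.111 = 4.014 weeks.
Z = (49 − 41) / 4.014 = 1.993
P(T ≤ 49) = Φ(1.993) ≈ 0.977

0.977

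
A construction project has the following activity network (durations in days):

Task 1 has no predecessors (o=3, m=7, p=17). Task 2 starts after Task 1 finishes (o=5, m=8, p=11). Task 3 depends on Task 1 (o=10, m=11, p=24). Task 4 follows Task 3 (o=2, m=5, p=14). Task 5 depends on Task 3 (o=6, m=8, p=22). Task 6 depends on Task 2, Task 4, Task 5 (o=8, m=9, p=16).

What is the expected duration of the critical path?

te_Task 1 = (3 + 4·7 + 17)/6 = 48/6 = 8
te_Task 2 = (5 + 4·8 + 11)/6 = 48/6 = 8
te_Task 3 = (10 + 4·11 + 24)/6 = 78/6 = 13
te_Task 4 = (2 + 4·5 + 14)/6 = 36/6 = 6
te_Task 5 = (6 + 4·8 + 22)/6 = 60/6 = 10
te_Task 6 = (8 + 4·9 + 16)/6 = 60/6 = 10

Forward pass:
ES_Task 1 = 0; EF_Task 1 = 8
ES_Task 2 = 8; EF_Task 2 = 8+8 = 16
ES_Task 3 = 8; EF_Task 3 = 8+13 = 21
ES_Task 4 = 21; EF_Task 4 = 21+6 = 27
ES_Task 5 = 21; EF_Task 5 = 21+10 = 31
ES_Task 6 = max(EF_Task 2=16, EF_Task 4=27, EF_Task 5=31) = 31; EF_Task 6 = 31+10 = 41
Expected project duration μ = 41 days. Critical path: Task 1 → Task 3 → Task 5 → Task 6.

41 days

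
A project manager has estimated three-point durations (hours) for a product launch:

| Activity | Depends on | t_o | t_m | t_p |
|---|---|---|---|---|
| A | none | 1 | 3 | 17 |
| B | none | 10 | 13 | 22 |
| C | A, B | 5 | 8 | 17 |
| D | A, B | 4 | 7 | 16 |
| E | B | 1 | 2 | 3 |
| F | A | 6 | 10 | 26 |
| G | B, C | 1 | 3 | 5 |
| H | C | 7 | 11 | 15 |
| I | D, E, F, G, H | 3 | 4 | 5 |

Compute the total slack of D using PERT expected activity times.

te_A = (1 + 4·3 + 17)/6 = 30/6 = 5
te_B = (10 + 4·13 + 22)/6 = 84/6 = 14
te_C = (5 + 4·8 + 17)/6 = 54/6 = 9
te_D = (4 + 4·7 + 16)/6 = 48/6 = 8
te_E = (1 + 4·2 + 3)/6 = 12/6 = 2
te_F = (6 + 4·10 + 26)/6 = 72/6 = 12
te_G = (1 + 4·3 + 5)/6 = 18/6 = 3
te_H = (7 + 4·11 + 15)/6 = 66/6 = 11
te_I = (3 + 4·4 + 5)/6 = 24/6 = 4

Forward pass:
ES_A = 0; EF_A = 5
ES_B = 0; EF_B = 14
ES_C = max(EF_A=5, EF_B=14) = 14; EF_C = 14+9 = 23
ES_D = max(EF_A=5, EF_B=14) = 14; EF_D = 14+8 = 22
ES_E = 14; EF_E = 14+2 = 16
ES_F = 5; EF_F = 5+12 = 17
ES_G = max(EF_B=14, EF_C=23) = 23; EF_G = 23+3 = 26
ES_H = 23; EF_H = 23+11 = 34
ES_I = max(EF_D=22, EF_E=16, EF_F=17, EF_G=26, EF_H=34) = 34; EF_I = 34+4 = 38
Expected project duration μ = 38 hours. Critical path: B → C → H → I.

Backward pass:
LF_I = 38; LS_I = 38−4 = 34
LF_H = LS_I = 34; LS_H = 34−11 = 23
LF_G = LS_I = 34; LS_G = 34−3 = 31
LF_F = LS_I = 34; LS_F = 34−12 = 22
LF_E = LS_I = 34; LS_E = 34−2 = 32
LF_D = LS_I = 34; LS_D = 34−8 = 26
LF_C = min(LS_G=31, LS_H=23) = 23; LS_C = 23−9 = 14
LF_B = min(LS_C=14, LS_D=26, LS_E=32, LS_G=31) = 14; LS_B = 14−14 = 0
LF_A = min(LS_C=14, LS_D=26, LS_F=22) = 14; LS_A = 14−5 = 9
Slack_D = LS_D − ES_D = 26 − 14 = 12

12 hours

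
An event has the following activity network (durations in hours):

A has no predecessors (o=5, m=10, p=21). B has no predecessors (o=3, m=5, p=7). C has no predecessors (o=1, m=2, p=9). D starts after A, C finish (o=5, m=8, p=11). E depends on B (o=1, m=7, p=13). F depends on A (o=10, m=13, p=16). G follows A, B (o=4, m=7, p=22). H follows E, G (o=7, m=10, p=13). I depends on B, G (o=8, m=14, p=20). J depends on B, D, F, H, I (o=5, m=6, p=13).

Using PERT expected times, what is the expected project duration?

te_A = (5 + 4·10 + 21)/6 = 66/6 = 11
te_B = (3 + 4·5 + 7)/6 = 30/6 = 5
te_C = (1 + 4·2 + 9)/6 = 18/6 = 3
te_D = (5 + 4·8 + 11)/6 = 48/6 = 8
te_E = (1 + 4·7 + 13)/6 = 42/6 = 7
te_F = (10 + 4·13 + 16)/6 = 78/6 = 13
te_G = (4 + 4·7 + 22)/6 = 54/6 = 9
te_H = (7 + 4·10 + 13)/6 = 60/6 = 10
te_I = (8 + 4·14 + 20)/6 = 84/6 = 14
te_J = (5 + 4·6 + 13)/6 = 42/6 = 7

Forward pass:
ES_A = 0; EF_A = 11
ES_B = 0; EF_B = 5
ES_C = 0; EF_C = 3
ES_D = max(EF_A=11, EF_C=3) = 11; EF_D = 11+8 = 19
ES_E = 5; EF_E = 5+7 = 12
ES_F = 11; EF_F = 11+13 = 24
ES_G = max(EF_A=11, EF_B=5) = 11; EF_G = 11+9 = 20
ES_H = max(EF_E=12, EF_G=20) = 20; EF_H = 20+10 = 30
ES_I = max(EF_B=5, EF_G=20) = 20; EF_I = 20+14 = 34
ES_J = max(EF_B=5, EF_D=19, EF_F=24, EF_H=30, EF_I=34) = 34; EF_J = 34+7 = 41
Expected project duration μ = 41 hours. Critical path: A → G → I → J.

41 hours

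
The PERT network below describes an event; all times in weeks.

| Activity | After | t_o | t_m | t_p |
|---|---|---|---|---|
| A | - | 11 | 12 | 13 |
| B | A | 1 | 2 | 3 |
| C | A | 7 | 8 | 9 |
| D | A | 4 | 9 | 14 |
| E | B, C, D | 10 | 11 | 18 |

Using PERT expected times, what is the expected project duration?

33 weeks

te_A = (11 + 4·12 + 13)/6 = 72/6 = 12
te_B = (1 + 4·2 + 3)/6 = 12/6 = 2
te_C = (7 + 4·8 + 9)/6 = 48/6 = 8
te_D = (4 + 4·9 + 14)/6 = 54/6 = 9
te_E = (10 + 4·11 + 18)/6 = 72/6 = 12

Forward pass:
ES_A = 0; EF_A = 12
ES_B = 12; EF_B = 12+2 = 14
ES_C = 12; EF_C = 12+8 = 20
ES_D = 12; EF_D = 12+9 = 21
ES_E = max(EF_B=14, EF_C=20, EF_D=21) = 21; EF_E = 21+12 = 33
Expected project duration μ = 33 weeks. Critical path: A → D → E.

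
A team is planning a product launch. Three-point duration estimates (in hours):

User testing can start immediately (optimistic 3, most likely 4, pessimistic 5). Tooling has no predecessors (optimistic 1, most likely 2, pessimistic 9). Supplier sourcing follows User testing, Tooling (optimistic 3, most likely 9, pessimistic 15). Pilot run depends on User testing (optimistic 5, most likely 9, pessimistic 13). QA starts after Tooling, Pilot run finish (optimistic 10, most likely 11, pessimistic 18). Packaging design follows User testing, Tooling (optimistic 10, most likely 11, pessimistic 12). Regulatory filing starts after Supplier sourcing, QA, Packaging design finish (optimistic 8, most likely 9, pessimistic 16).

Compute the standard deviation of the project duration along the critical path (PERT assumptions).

2.33 hours

te_User testing = (3 + 4·4 + 5)/6 = 24/6 = 4; σ²_User testing = ((5−3)/6)² = 0.111
te_Tooling = (1 + 4·2 + 9)/6 = 18/6 = 3; σ²_Tooling = ((9−1)/6)² = 1.778
te_Supplier sourcing = (3 + 4·9 + 15)/6 = 54/6 = 9; σ²_Supplier sourcing = ((15−3)/6)² = 4.000
te_Pilot run = (5 + 4·9 + 13)/6 = 54/6 = 9; σ²_Pilot run = ((13−5)/6)² = 1.778
te_QA = (10 + 4·11 + 18)/6 = 72/6 = 12; σ²_QA = ((18−10)/6)² = 1.778
te_Packaging design = (10 + 4·11 + 12)/6 = 66/6 = 11; σ²_Packaging design = ((12−10)/6)² = 0.111
te_Regulatory filing = (8 + 4·9 + 16)/6 = 60/6 = 10; σ²_Regulatory filing = ((16−8)/6)² = 1.778

Forward pass:
ES_User testing = 0; EF_User testing = 4
ES_Tooling = 0; EF_Tooling = 3
ES_Supplier sourcing = max(EF_User testing=4, EF_Tooling=3) = 4; EF_Supplier sourcing = 4+9 = 13
ES_Pilot run = 4; EF_Pilot run = 4+9 = 13
ES_QA = max(EF_Tooling=3, EF_Pilot run=13) = 13; EF_QA = 13+12 = 25
ES_Packaging design = max(EF_User testing=4, EF_Tooling=3) = 4; EF_Packaging design = 4+11 = 15
ES_Regulatory filing = max(EF_Supplier sourcing=13, EF_QA=25, EF_Packaging design=15) = 25; EF_Regulatory filing = 25+10 = 35
Expected project duration μ = 35 hours. Critical path: User testing → Pilot run → QA → Regulatory filing.

Variance along critical path = 0.111 + 1.778 + 1.778 + 1.778 = 5.444
σ = √5.444 = 2.333 hours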